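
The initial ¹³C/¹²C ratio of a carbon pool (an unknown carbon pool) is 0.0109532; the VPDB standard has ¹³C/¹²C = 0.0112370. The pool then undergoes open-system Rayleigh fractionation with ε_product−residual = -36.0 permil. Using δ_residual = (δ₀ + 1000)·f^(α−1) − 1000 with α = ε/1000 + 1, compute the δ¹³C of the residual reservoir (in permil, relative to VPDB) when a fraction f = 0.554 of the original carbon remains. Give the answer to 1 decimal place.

δ₀ = (0.0109532/0.0112370 − 1)×1000 = (0.974744 − 1)×1000 = -25.256 permil
α − 1 = ε/1000 = -0.0360
f^(α−1) = 0.554^(-0.0360) = 1.021489
δ_res = (-25.256 + 1000) × 1.021489 − 1000 = 995.690 − 1000 = -4.31 permil

-4.3 permil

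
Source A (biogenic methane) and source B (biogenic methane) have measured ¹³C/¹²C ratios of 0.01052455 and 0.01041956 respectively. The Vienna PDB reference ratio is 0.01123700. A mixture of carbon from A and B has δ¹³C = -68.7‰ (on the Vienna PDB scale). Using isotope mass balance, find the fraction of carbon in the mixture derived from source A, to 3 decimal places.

0.433

δ_A = (0.01052455/0.01123700 − 1)×1000 = (0.936598 − 1)×1000 = -63.402‰
δ_B = (0.01041956/0.01123700 − 1)×1000 = (0.927255 − 1)×1000 = -72.745‰
f_A = (δ_mix − δ_B)/(δ_A − δ_B) = (-68.7 − (-72.745))/(-63.402 − (-72.745))
f_A = 4.045 / 9.343 = 0.4330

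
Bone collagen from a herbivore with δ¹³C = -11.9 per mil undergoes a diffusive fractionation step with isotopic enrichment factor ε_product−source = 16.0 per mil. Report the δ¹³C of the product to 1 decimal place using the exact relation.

3.9 per mil

Exactly, δ_product = (δ_source + 1000)·(ε/1000 + 1) − 1000.
δ_product = (-11.9 + 1000) × (16.0/1000 + 1) − 1000
δ_product = 3.91 per mil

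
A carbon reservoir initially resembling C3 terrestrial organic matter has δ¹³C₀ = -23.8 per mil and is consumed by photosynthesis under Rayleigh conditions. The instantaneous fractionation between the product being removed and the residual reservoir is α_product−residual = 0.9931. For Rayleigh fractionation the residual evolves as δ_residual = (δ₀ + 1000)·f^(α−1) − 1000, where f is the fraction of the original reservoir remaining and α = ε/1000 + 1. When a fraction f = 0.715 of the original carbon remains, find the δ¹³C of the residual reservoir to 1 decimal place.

Rayleigh residual: δ_res = (δ₀ + 1000)·f^(α−1) − 1000
α − 1 = -0.00690
f^(α−1) = 0.715^(-0.00690) = 1.002317
δ_res = (-23.8 + 1000) × 1.002317 − 1000 = 978.462 − 1000 = -21.54 per mil

-21.5 per mil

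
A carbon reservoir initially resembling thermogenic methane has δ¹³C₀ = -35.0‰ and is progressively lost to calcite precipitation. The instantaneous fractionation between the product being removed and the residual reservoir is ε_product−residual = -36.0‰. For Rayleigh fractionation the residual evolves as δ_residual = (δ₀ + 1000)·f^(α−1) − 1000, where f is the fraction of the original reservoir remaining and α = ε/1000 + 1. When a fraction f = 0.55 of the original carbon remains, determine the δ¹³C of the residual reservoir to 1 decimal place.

-14.0‰

Rayleigh residual: δ_res = (δ₀ + 1000)·f^(α−1) − 1000
α = ε/1000 + 1 = 0.96400, so α − 1 = -0.03600
f^(α−1) = 0.55^(-0.03600) = 1.021755
δ_res = (-35.0 + 1000) × 1.021755 − 1000 = 985.994 − 1000 = -14.01‰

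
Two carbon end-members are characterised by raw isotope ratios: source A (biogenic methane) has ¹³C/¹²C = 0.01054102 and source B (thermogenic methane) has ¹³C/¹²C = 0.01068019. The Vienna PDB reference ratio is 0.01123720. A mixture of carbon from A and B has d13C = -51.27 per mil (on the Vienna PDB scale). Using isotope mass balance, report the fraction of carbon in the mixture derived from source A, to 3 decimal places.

δ_A = (0.01054102/0.01123720 − 1)×1000 = (0.938047 − 1)×1000 = -61.953 per mil
δ_B = (0.01068019/0.01123720 − 1)×1000 = (0.950432 − 1)×1000 = -49.568 per mil
f_A = (δ_mix − δ_B)/(δ_A − δ_B) = (-51.27 − (-49.568))/(-61.953 − (-49.568))
f_A = -1.702 / -12.385 = 0.1374

0.137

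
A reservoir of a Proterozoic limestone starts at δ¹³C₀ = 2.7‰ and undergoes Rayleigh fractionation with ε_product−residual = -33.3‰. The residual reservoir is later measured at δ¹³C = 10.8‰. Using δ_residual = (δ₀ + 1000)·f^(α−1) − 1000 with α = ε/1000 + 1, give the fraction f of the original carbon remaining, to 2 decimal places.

0.79

α − 1 = ε/1000 = -0.0333
(δ_res + 1000)/(δ₀ + 1000) = (10.8 + 1000)/(2.7 + 1000) = 1010.8/1002.7 = 1.008078
f = 1.008078^(1/-0.0333) = exp(ln(1.008078)/-0.0333) = exp(0.00805/-0.0333)
f = exp(-0.2416) = 0.7854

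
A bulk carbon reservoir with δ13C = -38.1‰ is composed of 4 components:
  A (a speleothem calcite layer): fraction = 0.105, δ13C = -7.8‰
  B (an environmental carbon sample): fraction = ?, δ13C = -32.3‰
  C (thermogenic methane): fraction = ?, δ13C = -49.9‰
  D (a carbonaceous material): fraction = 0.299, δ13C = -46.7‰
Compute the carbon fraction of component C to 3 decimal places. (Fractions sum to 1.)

Let f_C and f_B be the unknown fractions; fractions sum to 1 so f_C + f_B = 0.596.
Mass balance: Σ fᵢ·δᵢ = δ_bulk ⇒ f_C·(-49.9) + f_B·(-32.3) = -38.1 − (-14.782) = -23.318
Substitute f_B = 0.596 − f_C:
f_C·(-49.9 − -32.3) = -23.318 − 0.596×(-32.3) = -4.067
f_C = -4.067 / -17.6 = 0.2311

0.231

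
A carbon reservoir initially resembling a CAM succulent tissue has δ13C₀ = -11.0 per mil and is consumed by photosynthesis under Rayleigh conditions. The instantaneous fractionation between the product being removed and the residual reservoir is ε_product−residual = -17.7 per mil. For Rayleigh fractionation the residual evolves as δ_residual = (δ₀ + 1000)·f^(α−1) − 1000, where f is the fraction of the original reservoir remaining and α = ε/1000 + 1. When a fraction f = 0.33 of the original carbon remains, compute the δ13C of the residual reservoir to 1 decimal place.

8.6 per mil

Rayleigh residual: δ_res = (δ₀ + 1000)·f^(α−1) − 1000
α = ε/1000 + 1 = 0.98230, so α − 1 = -0.01770
f^(α−1) = 0.33^(-0.01770) = 1.019817
δ_res = (-11.0 + 1000) × 1.019817 − 1000 = 1008.599 − 1000 = 8.60 per mil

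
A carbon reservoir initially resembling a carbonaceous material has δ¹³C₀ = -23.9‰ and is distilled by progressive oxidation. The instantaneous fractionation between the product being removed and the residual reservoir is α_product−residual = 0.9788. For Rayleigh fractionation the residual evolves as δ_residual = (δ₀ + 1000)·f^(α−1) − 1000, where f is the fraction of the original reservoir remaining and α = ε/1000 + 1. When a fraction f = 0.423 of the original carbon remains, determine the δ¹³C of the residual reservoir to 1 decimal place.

-5.9‰

Rayleigh residual: δ_res = (δ₀ + 1000)·f^(α−1) − 1000
α − 1 = -0.02120
f^(α−1) = 0.423^(-0.02120) = 1.018407
δ_res = (-23.9 + 1000) × 1.018407 − 1000 = 994.068 − 1000 = -5.93‰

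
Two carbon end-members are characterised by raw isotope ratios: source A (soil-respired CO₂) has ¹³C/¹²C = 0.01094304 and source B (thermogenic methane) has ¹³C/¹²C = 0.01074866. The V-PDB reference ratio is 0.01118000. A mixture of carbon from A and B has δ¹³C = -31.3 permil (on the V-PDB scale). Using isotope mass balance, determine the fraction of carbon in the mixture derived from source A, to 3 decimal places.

δ_A = (0.01094304/0.01118000 − 1)×1000 = (0.978805 − 1)×1000 = -21.195 permil
δ_B = (0.01074866/0.01118000 − 1)×1000 = (0.961419 − 1)×1000 = -38.581 permil
f_A = (δ_mix − δ_B)/(δ_A − δ_B) = (-31.3 − (-38.581))/(-21.195 − (-38.581))
f_A = 7.281 / 17.386 = 0.4188

0.419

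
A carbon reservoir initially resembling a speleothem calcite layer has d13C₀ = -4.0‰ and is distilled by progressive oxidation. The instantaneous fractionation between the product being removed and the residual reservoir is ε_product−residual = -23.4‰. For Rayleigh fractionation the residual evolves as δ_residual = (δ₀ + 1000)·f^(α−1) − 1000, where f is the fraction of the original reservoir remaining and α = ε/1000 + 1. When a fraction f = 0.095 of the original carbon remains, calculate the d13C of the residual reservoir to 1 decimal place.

52.4‰

Rayleigh residual: δ_res = (δ₀ + 1000)·f^(α−1) − 1000
α = ε/1000 + 1 = 0.97660, so α − 1 = -0.02340
f^(α−1) = 0.095^(-0.02340) = 1.056626
δ_res = (-4.0 + 1000) × 1.056626 − 1000 = 1052.399 − 1000 = 52.40‰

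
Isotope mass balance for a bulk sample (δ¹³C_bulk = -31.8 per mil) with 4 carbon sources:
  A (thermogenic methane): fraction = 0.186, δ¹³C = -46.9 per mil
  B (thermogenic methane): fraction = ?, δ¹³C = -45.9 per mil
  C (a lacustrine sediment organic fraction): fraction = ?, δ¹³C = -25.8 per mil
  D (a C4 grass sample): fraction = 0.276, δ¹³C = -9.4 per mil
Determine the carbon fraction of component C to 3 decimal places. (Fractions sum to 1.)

0.210

Let f_C and f_B be the unknown fractions; fractions sum to 1 so f_C + f_B = 0.538.
Mass balance: Σ fᵢ·δᵢ = δ_bulk ⇒ f_C·(-25.8) + f_B·(-45.9) = -31.8 − (-11.318) = -20.482
Substitute f_B = 0.538 − f_C:
f_C·(-25.8 − -45.9) = -20.482 − 0.538×(-45.9) = 4.212
f_C = 4.212 / 20.1 = 0.2096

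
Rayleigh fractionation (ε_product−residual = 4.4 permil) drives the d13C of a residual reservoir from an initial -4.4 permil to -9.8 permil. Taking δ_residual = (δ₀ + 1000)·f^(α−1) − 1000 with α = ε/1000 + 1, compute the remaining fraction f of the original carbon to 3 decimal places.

α − 1 = ε/1000 = 0.0044
(δ_res + 1000)/(δ₀ + 1000) = (-9.8 + 1000)/(-4.4 + 1000) = 990.2/995.6 = 0.994576
f = 0.994576^(1/0.0044) = exp(ln(0.994576)/0.0044) = exp(-0.00544/0.0044)
f = exp(-1.2361) = 0.2905

0.291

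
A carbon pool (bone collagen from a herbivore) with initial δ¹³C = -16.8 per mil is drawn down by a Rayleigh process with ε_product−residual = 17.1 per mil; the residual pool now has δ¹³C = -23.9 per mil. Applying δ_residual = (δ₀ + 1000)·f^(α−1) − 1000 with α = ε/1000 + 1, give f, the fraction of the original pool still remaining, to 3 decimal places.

0.655

α − 1 = ε/1000 = 0.0171
(δ_res + 1000)/(δ₀ + 1000) = (-23.9 + 1000)/(-16.8 + 1000) = 976.1/983.2 = 0.992779
f = 0.992779^(1/0.0171) = exp(ln(0.992779)/0.0171) = exp(-0.00725/0.0171)
f = exp(-0.4238) = 0.6545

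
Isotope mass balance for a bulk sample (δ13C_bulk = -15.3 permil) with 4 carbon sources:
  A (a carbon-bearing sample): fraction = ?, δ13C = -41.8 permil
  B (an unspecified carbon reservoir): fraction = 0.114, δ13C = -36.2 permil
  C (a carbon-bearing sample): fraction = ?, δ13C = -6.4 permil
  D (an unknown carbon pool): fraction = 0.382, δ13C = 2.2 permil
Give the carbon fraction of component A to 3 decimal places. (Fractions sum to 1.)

0.248

Let f_A and f_C be the unknown fractions; fractions sum to 1 so f_A + f_C = 0.504.
Mass balance: Σ fᵢ·δᵢ = δ_bulk ⇒ f_A·(-41.8) + f_C·(-6.4) = -15.3 − (-3.286) = -12.014
Substitute f_C = 0.504 − f_A:
f_A·(-41.8 − -6.4) = -12.014 − 0.504×(-6.4) = -8.788
f_A = -8.788 / -35.4 = 0.2482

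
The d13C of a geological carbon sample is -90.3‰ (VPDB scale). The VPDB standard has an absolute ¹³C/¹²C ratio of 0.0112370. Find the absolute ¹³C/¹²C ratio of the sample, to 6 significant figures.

0.0102223

R_sample = R_standard × (d13C/1000 + 1)
R_sample = 0.0112370 × (-90.3/1000 + 1) = 0.0112370 × 0.909700
R_sample = 0.0102223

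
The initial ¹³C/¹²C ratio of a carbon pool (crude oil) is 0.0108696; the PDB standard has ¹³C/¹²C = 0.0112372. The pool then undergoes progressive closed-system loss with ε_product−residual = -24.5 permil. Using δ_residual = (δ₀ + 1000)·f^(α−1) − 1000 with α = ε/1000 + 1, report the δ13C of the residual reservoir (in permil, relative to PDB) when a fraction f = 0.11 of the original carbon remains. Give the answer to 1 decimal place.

δ₀ = (0.0108696/0.0112372 − 1)×1000 = (0.967287 − 1)×1000 = -32.713 permil
α − 1 = ε/1000 = -0.0245
f^(α−1) = 0.11^(-0.0245) = 1.055567
δ_res = (-32.713 + 1000) × 1.055567 − 1000 = 1021.037 − 1000 = 21.04 permil

21.0 permil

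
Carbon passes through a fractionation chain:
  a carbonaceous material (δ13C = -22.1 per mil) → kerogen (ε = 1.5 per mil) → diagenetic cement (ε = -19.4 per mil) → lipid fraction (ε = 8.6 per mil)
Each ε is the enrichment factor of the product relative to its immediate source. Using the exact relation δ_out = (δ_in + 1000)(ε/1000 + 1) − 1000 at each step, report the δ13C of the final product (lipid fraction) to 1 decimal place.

-31.4 per mil

step 1: δ = (-22.10 + 1000)·(1.5/1000 + 1) − 1000 = -20.63 per mil
step 2: δ = (-20.63 + 1000)·(-19.4/1000 + 1) − 1000 = -39.63 per mil
step 3: δ = (-39.63 + 1000)·(8.6/1000 + 1) − 1000 = -31.37 per mil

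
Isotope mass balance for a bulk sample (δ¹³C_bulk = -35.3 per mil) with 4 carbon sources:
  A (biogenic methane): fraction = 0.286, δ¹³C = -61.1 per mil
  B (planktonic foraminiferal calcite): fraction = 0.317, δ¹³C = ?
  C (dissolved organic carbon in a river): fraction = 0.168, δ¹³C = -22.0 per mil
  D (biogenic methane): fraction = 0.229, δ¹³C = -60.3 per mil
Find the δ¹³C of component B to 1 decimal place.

Isotope mass balance: δ_bulk = Σ fᵢ·δᵢ.
-35.3 = 0.286×(-61.1) + 0.317×δ_B + 0.168×(-22.0) + 0.229×(-60.3)
0.317·δ_B = -35.3 − (-34.979) = -0.321
δ_B = -0.321 / 0.317 = -1.01 per mil

-1.0 per mil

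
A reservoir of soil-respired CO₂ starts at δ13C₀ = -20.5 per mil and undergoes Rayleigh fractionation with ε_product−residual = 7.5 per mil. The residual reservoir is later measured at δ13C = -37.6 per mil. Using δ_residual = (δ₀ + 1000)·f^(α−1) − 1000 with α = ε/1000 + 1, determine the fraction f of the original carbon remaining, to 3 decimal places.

α − 1 = ε/1000 = 0.0075
(δ_res + 1000)/(δ₀ + 1000) = (-37.6 + 1000)/(-20.5 + 1000) = 962.4/979.5 = 0.982542
f = 0.982542^(1/0.0075) = exp(ln(0.982542)/0.0075) = exp(-0.01761/0.0075)
f = exp(-2.3483) = 0.0955

0.096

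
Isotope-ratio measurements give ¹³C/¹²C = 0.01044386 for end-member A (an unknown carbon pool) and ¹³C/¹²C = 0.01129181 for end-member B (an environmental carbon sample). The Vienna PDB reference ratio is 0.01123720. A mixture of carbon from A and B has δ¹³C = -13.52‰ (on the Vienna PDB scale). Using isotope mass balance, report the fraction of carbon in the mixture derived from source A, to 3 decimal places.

δ_A = (0.01044386/0.01123720 − 1)×1000 = (0.929401 − 1)×1000 = -70.599‰
δ_B = (0.01129181/0.01123720 − 1)×1000 = (1.004860 − 1)×1000 = 4.860‰
f_A = (δ_mix − δ_B)/(δ_A − δ_B) = (-13.52 − (4.860))/(-70.599 − (4.860))
f_A = -18.380 / -75.459 = 0.2436

0.244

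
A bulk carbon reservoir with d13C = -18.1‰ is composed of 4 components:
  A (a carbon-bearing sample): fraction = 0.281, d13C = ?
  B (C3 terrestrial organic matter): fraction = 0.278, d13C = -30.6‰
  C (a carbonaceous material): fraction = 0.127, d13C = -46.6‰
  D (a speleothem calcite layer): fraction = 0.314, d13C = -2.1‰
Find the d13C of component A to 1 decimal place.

-10.7‰

Isotope mass balance: δ_bulk = Σ fᵢ·δᵢ.
-18.1 = 0.281×δ_A + 0.278×(-30.6) + 0.127×(-46.6) + 0.314×(-2.1)
0.281·δ_A = -18.1 − (-15.084) = -3.016
δ_A = -3.016 / 0.281 = -10.73‰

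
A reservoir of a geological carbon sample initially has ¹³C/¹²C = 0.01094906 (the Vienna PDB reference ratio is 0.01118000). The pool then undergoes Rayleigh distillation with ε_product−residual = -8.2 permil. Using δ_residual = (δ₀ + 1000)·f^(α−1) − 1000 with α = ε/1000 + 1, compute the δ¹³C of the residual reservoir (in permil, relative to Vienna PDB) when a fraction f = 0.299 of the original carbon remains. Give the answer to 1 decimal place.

δ₀ = (0.01094906/0.01118000 − 1)×1000 = (0.979343 − 1)×1000 = -20.657 permil
α − 1 = ε/1000 = -0.0082
f^(α−1) = 0.299^(-0.0082) = 1.009949
δ_res = (-20.657 + 1000) × 1.009949 − 1000 = 989.087 − 1000 = -10.91 permil

-10.9 permil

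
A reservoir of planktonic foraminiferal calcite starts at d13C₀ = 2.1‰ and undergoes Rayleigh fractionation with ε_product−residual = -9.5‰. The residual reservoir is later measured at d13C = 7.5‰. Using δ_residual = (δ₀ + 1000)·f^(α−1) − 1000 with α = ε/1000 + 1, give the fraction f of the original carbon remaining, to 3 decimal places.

α − 1 = ε/1000 = -0.0095
(δ_res + 1000)/(δ₀ + 1000) = (7.5 + 1000)/(2.1 + 1000) = 1007.5/1002.1 = 1.005389
f = 1.005389^(1/-0.0095) = exp(ln(1.005389)/-0.0095) = exp(0.00537/-0.0095)
f = exp(-0.5657) = 0.5680

0.568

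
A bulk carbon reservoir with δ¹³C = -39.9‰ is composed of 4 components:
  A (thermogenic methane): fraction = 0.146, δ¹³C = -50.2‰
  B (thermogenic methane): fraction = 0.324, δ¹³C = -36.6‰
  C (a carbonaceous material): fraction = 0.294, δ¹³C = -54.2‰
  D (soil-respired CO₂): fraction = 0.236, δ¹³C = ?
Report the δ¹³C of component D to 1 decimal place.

Isotope mass balance: δ_bulk = Σ fᵢ·δᵢ.
-39.9 = 0.146×(-50.2) + 0.324×(-36.6) + 0.294×(-54.2) + 0.236×δ_D
0.236·δ_D = -39.9 − (-35.122) = -4.778
δ_D = -4.778 / 0.236 = -20.24‰

-20.2‰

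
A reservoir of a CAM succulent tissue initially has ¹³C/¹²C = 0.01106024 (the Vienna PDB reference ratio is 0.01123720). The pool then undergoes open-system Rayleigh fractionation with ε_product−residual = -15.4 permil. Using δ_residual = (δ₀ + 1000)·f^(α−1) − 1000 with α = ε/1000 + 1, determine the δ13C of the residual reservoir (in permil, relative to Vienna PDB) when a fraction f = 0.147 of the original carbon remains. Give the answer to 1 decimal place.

δ₀ = (0.01106024/0.01123720 − 1)×1000 = (0.984252 − 1)×1000 = -15.748 permil
α − 1 = ε/1000 = -0.0154
f^(α−1) = 0.147^(-0.0154) = 1.029967
δ_res = (-15.748 + 1000) × 1.029967 − 1000 = 1013.747 − 1000 = 13.75 permil

13.7 permil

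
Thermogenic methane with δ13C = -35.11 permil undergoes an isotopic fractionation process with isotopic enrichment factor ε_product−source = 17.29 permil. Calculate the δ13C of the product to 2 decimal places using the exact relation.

To first order, δ_product ≈ δ_source + ε = -17.82 permil.
Exactly, δ_product = (δ_source + 1000)·(ε/1000 + 1) − 1000.
δ_product = (-35.11 + 1000) × (17.29/1000 + 1) − 1000
δ_product = -18.427 permil

-18.43 permil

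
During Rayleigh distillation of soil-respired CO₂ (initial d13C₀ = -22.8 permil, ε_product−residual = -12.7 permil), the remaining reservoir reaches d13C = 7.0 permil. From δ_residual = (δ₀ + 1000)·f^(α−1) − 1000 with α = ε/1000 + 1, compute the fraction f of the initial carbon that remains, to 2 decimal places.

0.09

α − 1 = ε/1000 = -0.0127
(δ_res + 1000)/(δ₀ + 1000) = (7.0 + 1000)/(-22.8 + 1000) = 1007.0/977.2 = 1.030495
f = 1.030495^(1/-0.0127) = exp(ln(1.030495)/-0.0127) = exp(0.03004/-0.0127)
f = exp(-2.3653) = 0.0939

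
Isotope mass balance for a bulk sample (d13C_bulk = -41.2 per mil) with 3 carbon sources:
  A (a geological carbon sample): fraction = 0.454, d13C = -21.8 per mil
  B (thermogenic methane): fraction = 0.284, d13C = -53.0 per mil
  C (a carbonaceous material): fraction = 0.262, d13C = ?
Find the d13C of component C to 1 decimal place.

-62.0 per mil

Isotope mass balance: δ_bulk = Σ fᵢ·δᵢ.
-41.2 = 0.454×(-21.8) + 0.284×(-53.0) + 0.262×δ_C
0.262·δ_C = -41.2 − (-24.949) = -16.251
δ_C = -16.251 / 0.262 = -62.03 per mil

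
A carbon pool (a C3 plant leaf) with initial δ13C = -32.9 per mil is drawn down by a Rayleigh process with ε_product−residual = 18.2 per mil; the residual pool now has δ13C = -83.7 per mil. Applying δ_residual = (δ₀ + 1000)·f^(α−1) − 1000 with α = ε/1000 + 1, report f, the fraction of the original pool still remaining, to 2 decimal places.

0.05

α − 1 = ε/1000 = 0.0182
(δ_res + 1000)/(δ₀ + 1000) = (-83.7 + 1000)/(-32.9 + 1000) = 916.3/967.1 = 0.947472
f = 0.947472^(1/0.0182) = exp(ln(0.947472)/0.0182) = exp(-0.05396/0.0182)
f = exp(-2.9647) = 0.0516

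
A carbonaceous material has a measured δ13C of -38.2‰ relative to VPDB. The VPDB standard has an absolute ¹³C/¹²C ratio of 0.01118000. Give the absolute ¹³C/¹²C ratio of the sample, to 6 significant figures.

R_sample = R_standard × (δ13C/1000 + 1)
R_sample = 0.01118000 × (-38.2/1000 + 1) = 0.01118000 × 0.961800
R_sample = 0.0107529

0.0107529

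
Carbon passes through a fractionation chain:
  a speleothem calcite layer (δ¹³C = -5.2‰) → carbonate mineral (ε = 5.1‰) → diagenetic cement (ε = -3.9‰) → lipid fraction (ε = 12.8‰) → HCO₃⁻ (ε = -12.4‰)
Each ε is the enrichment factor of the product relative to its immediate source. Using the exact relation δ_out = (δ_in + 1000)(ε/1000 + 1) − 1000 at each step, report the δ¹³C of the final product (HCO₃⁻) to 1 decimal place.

-3.8‰

step 1: δ = (-5.20 + 1000)·(5.1/1000 + 1) − 1000 = -0.13‰
step 2: δ = (-0.13 + 1000)·(-3.9/1000 + 1) − 1000 = -4.03‰
step 3: δ = (-4.03 + 1000)·(12.8/1000 + 1) − 1000 = 8.72‰
step 4: δ = (8.72 + 1000)·(-12.4/1000 + 1) − 1000 = -3.79‰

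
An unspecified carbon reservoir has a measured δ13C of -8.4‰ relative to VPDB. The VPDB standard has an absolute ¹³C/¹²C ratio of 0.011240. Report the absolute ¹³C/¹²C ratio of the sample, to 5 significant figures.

0.011146

R_sample = R_standard × (δ13C/1000 + 1)
R_sample = 0.011240 × (-8.4/1000 + 1) = 0.011240 × 0.991600
R_sample = 0.0111456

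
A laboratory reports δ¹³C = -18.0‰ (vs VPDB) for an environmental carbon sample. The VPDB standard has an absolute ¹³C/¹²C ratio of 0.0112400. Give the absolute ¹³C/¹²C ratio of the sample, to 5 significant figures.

R_sample = R_standard × (δ¹³C/1000 + 1)
R_sample = 0.0112400 × (-18.0/1000 + 1) = 0.0112400 × 0.982000
R_sample = 0.0110377

0.011038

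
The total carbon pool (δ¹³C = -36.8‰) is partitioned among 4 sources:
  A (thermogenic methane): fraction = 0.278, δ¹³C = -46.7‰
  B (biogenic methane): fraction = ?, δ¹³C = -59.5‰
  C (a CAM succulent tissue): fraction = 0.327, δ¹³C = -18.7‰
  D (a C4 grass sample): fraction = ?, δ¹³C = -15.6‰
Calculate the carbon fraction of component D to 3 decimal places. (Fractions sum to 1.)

0.132

Let f_D and f_B be the unknown fractions; fractions sum to 1 so f_D + f_B = 0.395.
Mass balance: Σ fᵢ·δᵢ = δ_bulk ⇒ f_D·(-15.6) + f_B·(-59.5) = -36.8 − (-19.098) = -17.702
Substitute f_B = 0.395 − f_D:
f_D·(-15.6 − -59.5) = -17.702 − 0.395×(-59.5) = 5.800
f_D = 5.800 / 43.9 = 0.1321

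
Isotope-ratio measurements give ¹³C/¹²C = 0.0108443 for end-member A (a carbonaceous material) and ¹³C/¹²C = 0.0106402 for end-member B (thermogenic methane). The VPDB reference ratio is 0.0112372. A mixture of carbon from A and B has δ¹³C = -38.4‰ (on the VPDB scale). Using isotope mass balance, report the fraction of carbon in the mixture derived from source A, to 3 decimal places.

δ_A = (0.0108443/0.0112372 − 1)×1000 = (0.965036 − 1)×1000 = -34.964‰
δ_B = (0.0106402/0.0112372 − 1)×1000 = (0.946873 − 1)×1000 = -53.127‰
f_A = (δ_mix − δ_B)/(δ_A − δ_B) = (-38.4 − (-53.127))/(-34.964 − (-53.127))
f_A = 14.727 / 18.163 = 0.8108

0.811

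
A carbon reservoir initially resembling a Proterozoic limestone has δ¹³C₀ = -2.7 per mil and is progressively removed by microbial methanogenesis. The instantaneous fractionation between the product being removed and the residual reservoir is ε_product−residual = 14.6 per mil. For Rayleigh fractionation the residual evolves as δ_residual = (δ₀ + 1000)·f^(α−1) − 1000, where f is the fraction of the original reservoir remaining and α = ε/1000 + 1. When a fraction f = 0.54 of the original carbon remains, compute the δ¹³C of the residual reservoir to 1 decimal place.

Rayleigh residual: δ_res = (δ₀ + 1000)·f^(α−1) − 1000
α = ε/1000 + 1 = 1.01460, so α − 1 = 0.01460
f^(α−1) = 0.54^(0.01460) = 0.991044
δ_res = (-2.7 + 1000) × 0.991044 − 1000 = 988.368 − 1000 = -11.63 per mil

-11.6 per mil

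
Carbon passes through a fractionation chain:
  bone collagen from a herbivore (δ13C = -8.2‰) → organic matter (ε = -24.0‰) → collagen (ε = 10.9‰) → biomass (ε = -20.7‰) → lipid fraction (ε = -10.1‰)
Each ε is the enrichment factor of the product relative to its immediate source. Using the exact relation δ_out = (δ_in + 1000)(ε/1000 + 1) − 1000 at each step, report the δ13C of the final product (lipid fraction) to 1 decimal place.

step 1: δ = (-8.20 + 1000)·(-24.0/1000 + 1) − 1000 = -32.00‰
step 2: δ = (-32.00 + 1000)·(10.9/1000 + 1) − 1000 = -21.45‰
step 3: δ = (-21.45 + 1000)·(-20.7/1000 + 1) − 1000 = -41.71‰
step 4: δ = (-41.71 + 1000)·(-10.1/1000 + 1) − 1000 = -51.39‰

-51.4‰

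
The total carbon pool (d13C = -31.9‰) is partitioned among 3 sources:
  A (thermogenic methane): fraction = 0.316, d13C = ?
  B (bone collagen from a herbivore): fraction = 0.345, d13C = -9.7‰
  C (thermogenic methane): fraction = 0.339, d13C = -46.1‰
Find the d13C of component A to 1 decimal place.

Isotope mass balance: δ_bulk = Σ fᵢ·δᵢ.
-31.9 = 0.316×δ_A + 0.345×(-9.7) + 0.339×(-46.1)
0.316·δ_A = -31.9 − (-18.974) = -12.926
δ_A = -12.926 / 0.316 = -40.90‰

-40.9‰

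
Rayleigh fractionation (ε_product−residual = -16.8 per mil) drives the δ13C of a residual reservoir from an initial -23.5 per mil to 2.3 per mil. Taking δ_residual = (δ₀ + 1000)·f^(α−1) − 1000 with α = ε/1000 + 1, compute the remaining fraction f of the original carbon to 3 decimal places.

0.212

α − 1 = ε/1000 = -0.0168
(δ_res + 1000)/(δ₀ + 1000) = (2.3 + 1000)/(-23.5 + 1000) = 1002.3/976.5 = 1.026421
f = 1.026421^(1/-0.0168) = exp(ln(1.026421)/-0.0168) = exp(0.02608/-0.0168)
f = exp(-1.5523) = 0.2118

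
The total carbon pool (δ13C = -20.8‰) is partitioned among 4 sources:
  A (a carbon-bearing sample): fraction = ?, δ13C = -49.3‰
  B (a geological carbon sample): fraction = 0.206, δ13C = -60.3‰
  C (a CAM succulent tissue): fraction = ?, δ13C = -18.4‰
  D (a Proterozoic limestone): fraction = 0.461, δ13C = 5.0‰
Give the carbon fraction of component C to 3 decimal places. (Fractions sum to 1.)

0.186

Let f_C and f_A be the unknown fractions; fractions sum to 1 so f_C + f_A = 0.333.
Mass balance: Σ fᵢ·δᵢ = δ_bulk ⇒ f_C·(-18.4) + f_A·(-49.3) = -20.8 − (-10.117) = -10.683
Substitute f_A = 0.333 − f_C:
f_C·(-18.4 − -49.3) = -10.683 − 0.333×(-49.3) = 5.734
f_C = 5.734 / 30.9 = 0.1856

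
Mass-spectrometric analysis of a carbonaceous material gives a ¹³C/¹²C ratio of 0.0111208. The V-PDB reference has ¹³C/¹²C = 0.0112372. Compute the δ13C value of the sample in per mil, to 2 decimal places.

δ13C = (R_sample / R_standard − 1) × 1000
R_sample / R_standard = 0.0111208 / 0.0112372 = 0.989642
δ13C = (0.989642 − 1) × 1000 = -10.358 per mil

-10.36 per mil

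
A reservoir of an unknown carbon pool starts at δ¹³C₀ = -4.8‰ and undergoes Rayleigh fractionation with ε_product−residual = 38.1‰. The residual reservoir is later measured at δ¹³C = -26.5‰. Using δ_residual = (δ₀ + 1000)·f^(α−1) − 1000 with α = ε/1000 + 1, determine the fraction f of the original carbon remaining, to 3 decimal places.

0.561

α − 1 = ε/1000 = 0.0381
(δ_res + 1000)/(δ₀ + 1000) = (-26.5 + 1000)/(-4.8 + 1000) = 973.5/995.2 = 0.978195
f = 0.978195^(1/0.0381) = exp(ln(0.978195)/0.0381) = exp(-0.02205/0.0381)
f = exp(-0.5786) = 0.5607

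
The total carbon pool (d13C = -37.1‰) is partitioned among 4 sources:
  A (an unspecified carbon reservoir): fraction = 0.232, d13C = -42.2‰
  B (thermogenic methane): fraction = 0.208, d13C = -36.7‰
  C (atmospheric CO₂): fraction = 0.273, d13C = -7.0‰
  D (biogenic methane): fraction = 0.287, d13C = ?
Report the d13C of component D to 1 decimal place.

-61.9‰

Isotope mass balance: δ_bulk = Σ fᵢ·δᵢ.
-37.1 = 0.232×(-42.2) + 0.208×(-36.7) + 0.273×(-7.0) + 0.287×δ_D
0.287·δ_D = -37.1 − (-19.335) = -17.765
δ_D = -17.765 / 0.287 = -61.90‰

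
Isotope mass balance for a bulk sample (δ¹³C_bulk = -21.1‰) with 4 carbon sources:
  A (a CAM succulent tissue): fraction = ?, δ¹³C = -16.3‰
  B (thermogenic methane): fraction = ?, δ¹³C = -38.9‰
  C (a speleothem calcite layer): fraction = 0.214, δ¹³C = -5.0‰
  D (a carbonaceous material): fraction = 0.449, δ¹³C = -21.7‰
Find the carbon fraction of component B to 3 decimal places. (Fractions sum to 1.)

Let f_B and f_A be the unknown fractions; fractions sum to 1 so f_B + f_A = 0.337.
Mass balance: Σ fᵢ·δᵢ = δ_bulk ⇒ f_B·(-38.9) + f_A·(-16.3) = -21.1 − (-10.813) = -10.287
Substitute f_A = 0.337 − f_B:
f_B·(-38.9 − -16.3) = -10.287 − 0.337×(-16.3) = -4.794
f_B = -4.794 / -22.6 = 0.2121

0.212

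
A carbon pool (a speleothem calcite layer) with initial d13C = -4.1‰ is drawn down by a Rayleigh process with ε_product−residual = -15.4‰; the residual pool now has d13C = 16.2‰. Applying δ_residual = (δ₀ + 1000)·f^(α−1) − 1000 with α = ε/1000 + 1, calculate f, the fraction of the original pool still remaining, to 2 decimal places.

α − 1 = ε/1000 = -0.0154
(δ_res + 1000)/(δ₀ + 1000) = (16.2 + 1000)/(-4.1 + 1000) = 1016.2/995.9 = 1.020384
f = 1.020384^(1/-0.0154) = exp(ln(1.020384)/-0.0154) = exp(0.02018/-0.0154)
f = exp(-1.3103) = 0.2697

0.27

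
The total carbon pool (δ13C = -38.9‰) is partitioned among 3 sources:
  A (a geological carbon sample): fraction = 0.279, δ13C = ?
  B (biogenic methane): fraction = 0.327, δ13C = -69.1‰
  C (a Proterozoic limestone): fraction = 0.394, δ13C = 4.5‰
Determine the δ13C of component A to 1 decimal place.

-64.8‰

Isotope mass balance: δ_bulk = Σ fᵢ·δᵢ.
-38.9 = 0.279×δ_A + 0.327×(-69.1) + 0.394×(4.5)
0.279·δ_A = -38.9 − (-20.823) = -18.077
δ_A = -18.077 / 0.279 = -64.79‰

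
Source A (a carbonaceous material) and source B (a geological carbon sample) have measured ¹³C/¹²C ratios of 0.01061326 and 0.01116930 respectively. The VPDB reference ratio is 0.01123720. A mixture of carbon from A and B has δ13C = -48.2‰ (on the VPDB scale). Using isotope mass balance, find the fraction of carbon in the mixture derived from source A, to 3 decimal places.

δ_A = (0.01061326/0.01123720 − 1)×1000 = (0.944475 − 1)×1000 = -55.525‰
δ_B = (0.01116930/0.01123720 − 1)×1000 = (0.993958 − 1)×1000 = -6.042‰
f_A = (δ_mix − δ_B)/(δ_A − δ_B) = (-48.2 − (-6.042))/(-55.525 − (-6.042))
f_A = -42.158 / -49.482 = 0.8520

0.852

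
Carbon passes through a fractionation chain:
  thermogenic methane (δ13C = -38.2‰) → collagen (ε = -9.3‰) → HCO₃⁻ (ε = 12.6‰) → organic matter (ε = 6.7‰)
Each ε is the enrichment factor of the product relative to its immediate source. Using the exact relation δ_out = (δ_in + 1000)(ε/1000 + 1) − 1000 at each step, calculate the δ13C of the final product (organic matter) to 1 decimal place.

-28.7‰

step 1: δ = (-38.20 + 1000)·(-9.3/1000 + 1) − 1000 = -47.14‰
step 2: δ = (-47.14 + 1000)·(12.6/1000 + 1) − 1000 = -35.14‰
step 3: δ = (-35.14 + 1000)·(6.7/1000 + 1) − 1000 = -28.67‰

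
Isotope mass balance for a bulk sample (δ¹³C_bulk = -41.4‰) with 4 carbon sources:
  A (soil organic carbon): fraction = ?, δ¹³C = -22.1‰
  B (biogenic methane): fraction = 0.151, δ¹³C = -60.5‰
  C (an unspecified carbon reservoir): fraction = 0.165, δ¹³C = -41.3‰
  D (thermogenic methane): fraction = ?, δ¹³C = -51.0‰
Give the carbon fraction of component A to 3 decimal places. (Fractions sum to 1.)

0.326

Let f_A and f_D be the unknown fractions; fractions sum to 1 so f_A + f_D = 0.684.
Mass balance: Σ fᵢ·δᵢ = δ_bulk ⇒ f_A·(-22.1) + f_D·(-51.0) = -41.4 − (-15.950) = -25.450
Substitute f_D = 0.684 − f_A:
f_A·(-22.1 − -51.0) = -25.450 − 0.684×(-51.0) = 9.434
f_A = 9.434 / 28.9 = 0.3264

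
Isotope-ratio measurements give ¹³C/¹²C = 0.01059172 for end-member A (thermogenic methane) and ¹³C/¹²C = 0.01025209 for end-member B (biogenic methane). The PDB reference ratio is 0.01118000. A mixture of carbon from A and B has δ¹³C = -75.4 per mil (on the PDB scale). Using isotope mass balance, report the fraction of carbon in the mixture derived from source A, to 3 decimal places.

δ_A = (0.01059172/0.01118000 − 1)×1000 = (0.947381 − 1)×1000 = -52.619 per mil
δ_B = (0.01025209/0.01118000 − 1)×1000 = (0.917003 − 1)×1000 = -82.997 per mil
f_A = (δ_mix − δ_B)/(δ_A − δ_B) = (-75.4 − (-82.997))/(-52.619 − (-82.997))
f_A = 7.597 / 30.378 = 0.2501

0.250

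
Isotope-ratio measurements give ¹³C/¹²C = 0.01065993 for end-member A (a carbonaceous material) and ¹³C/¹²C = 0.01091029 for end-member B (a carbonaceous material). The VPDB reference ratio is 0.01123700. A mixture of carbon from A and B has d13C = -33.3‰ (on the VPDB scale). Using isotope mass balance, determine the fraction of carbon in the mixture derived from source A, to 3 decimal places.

0.190

δ_A = (0.01065993/0.01123700 − 1)×1000 = (0.948646 − 1)×1000 = -51.354‰
δ_B = (0.01091029/0.01123700 − 1)×1000 = (0.970926 − 1)×1000 = -29.074‰
f_A = (δ_mix − δ_B)/(δ_A − δ_B) = (-33.3 − (-29.074))/(-51.354 − (-29.074))
f_A = -4.226 / -22.280 = 0.1897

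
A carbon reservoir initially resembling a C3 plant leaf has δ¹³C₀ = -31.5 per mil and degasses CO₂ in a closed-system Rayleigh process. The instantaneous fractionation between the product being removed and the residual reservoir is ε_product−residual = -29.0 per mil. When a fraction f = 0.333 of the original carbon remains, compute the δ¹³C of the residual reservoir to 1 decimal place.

Rayleigh residual: δ_res = (δ₀ + 1000)·f^(α−1) − 1000
α = ε/1000 + 1 = 0.97100, so α − 1 = -0.02900
f^(α−1) = 0.333^(-0.02900) = 1.032403
δ_res = (-31.5 + 1000) × 1.032403 − 1000 = 999.882 − 1000 = -0.12 per mil

-0.1 per mil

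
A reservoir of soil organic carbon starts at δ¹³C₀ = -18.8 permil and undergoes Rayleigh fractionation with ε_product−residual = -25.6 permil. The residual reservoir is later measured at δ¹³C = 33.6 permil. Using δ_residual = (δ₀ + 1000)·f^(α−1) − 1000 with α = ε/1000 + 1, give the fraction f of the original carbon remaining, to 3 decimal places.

α − 1 = ε/1000 = -0.0256
(δ_res + 1000)/(δ₀ + 1000) = (33.6 + 1000)/(-18.8 + 1000) = 1033.6/981.2 = 1.053404
f = 1.053404^(1/-0.0256) = exp(ln(1.053404)/-0.0256) = exp(0.05203/-0.0256)
f = exp(-2.0323) = 0.1310

0.131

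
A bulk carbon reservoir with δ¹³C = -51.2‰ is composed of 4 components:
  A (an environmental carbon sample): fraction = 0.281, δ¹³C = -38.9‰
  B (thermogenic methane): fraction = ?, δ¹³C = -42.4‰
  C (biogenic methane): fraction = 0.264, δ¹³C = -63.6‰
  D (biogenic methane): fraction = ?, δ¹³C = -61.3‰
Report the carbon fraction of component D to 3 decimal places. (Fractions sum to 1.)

0.222

Let f_D and f_B be the unknown fractions; fractions sum to 1 so f_D + f_B = 0.455.
Mass balance: Σ fᵢ·δᵢ = δ_bulk ⇒ f_D·(-61.3) + f_B·(-42.4) = -51.2 − (-27.721) = -23.479
Substitute f_B = 0.455 − f_D:
f_D·(-61.3 − -42.4) = -23.479 − 0.455×(-42.4) = -4.187
f_D = -4.187 / -18.9 = 0.2215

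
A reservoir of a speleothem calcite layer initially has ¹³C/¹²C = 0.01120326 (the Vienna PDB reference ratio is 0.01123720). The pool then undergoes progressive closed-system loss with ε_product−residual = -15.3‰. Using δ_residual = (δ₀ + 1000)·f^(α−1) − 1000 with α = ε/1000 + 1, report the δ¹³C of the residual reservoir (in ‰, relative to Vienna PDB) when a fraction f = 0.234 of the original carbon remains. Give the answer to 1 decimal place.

δ₀ = (0.01120326/0.01123720 − 1)×1000 = (0.996980 − 1)×1000 = -3.020‰
α − 1 = ε/1000 = -0.0153
f^(α−1) = 0.234^(-0.0153) = 1.022471
δ_res = (-3.020 + 1000) × 1.022471 − 1000 = 1019.383 − 1000 = 19.38‰

19.4‰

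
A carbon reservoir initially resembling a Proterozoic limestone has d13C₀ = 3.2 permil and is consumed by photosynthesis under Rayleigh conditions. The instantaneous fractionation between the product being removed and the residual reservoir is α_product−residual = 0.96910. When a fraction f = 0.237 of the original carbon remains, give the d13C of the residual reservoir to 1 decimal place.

Rayleigh residual: δ_res = (δ₀ + 1000)·f^(α−1) − 1000
α − 1 = -0.03090
f^(α−1) = 0.237^(-0.03090) = 1.045491
δ_res = (3.2 + 1000) × 1.045491 − 1000 = 1048.837 − 1000 = 48.84 permil

48.8 permil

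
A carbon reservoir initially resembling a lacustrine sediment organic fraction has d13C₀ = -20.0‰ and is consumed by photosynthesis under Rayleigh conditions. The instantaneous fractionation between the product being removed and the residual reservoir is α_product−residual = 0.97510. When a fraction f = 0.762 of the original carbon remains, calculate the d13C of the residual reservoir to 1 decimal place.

Rayleigh residual: δ_res = (δ₀ + 1000)·f^(α−1) − 1000
α − 1 = -0.02490
f^(α−1) = 0.762^(-0.02490) = 1.006791
δ_res = (-20.0 + 1000) × 1.006791 − 1000 = 986.655 − 1000 = -13.34‰

-13.3‰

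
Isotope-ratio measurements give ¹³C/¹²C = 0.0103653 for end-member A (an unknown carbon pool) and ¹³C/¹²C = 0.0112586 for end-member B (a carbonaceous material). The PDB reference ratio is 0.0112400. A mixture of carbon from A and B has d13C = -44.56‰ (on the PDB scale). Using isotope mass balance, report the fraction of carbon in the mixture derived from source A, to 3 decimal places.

0.582

δ_A = (0.0103653/0.0112400 − 1)×1000 = (0.922180 − 1)×1000 = -77.820‰
δ_B = (0.0112586/0.0112400 − 1)×1000 = (1.001655 − 1)×1000 = 1.655‰
f_A = (δ_mix − δ_B)/(δ_A − δ_B) = (-44.56 − (1.655))/(-77.820 − (1.655))
f_A = -46.215 / -79.475 = 0.5815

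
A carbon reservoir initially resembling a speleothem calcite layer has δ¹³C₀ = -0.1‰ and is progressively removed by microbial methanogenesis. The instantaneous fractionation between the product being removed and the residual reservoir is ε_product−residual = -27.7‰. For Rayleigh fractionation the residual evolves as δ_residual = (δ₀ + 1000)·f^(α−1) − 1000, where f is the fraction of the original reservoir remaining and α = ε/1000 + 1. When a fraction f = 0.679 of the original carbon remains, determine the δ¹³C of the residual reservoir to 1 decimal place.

10.7‰

Rayleigh residual: δ_res = (δ₀ + 1000)·f^(α−1) − 1000
α = ε/1000 + 1 = 0.97230, so α − 1 = -0.02770
f^(α−1) = 0.679^(-0.02770) = 1.010781
δ_res = (-0.1 + 1000) × 1.010781 − 1000 = 1010.680 − 1000 = 10.68‰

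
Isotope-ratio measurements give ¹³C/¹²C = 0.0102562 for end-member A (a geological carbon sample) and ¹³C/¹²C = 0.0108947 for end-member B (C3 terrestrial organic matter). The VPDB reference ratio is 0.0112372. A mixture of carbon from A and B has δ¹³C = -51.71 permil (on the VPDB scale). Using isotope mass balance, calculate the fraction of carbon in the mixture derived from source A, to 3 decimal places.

δ_A = (0.0102562/0.0112372 − 1)×1000 = (0.912701 − 1)×1000 = -87.299 permil
δ_B = (0.0108947/0.0112372 − 1)×1000 = (0.969521 − 1)×1000 = -30.479 permil
f_A = (δ_mix − δ_B)/(δ_A − δ_B) = (-51.71 − (-30.479))/(-87.299 − (-30.479))
f_A = -21.231 / -56.820 = 0.3737

0.374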